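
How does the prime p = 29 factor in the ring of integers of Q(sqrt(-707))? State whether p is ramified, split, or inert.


K = Q(sqrt(-707)). Since d mod 4 = 1, disc(K) = -707.
Check p | disc: -707 mod 29 = 18.
p does not divide disc. Compute Legendre symbol (d/p):
18^((29-1)/2) mod 29 = -1
(d/p) = -1, so p is inert: (p) stays prime with e=1, f=2, g=1.
Therefore p is inert.

inert


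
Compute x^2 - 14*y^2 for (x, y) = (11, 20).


x^2 - d*y^2
= 11^2 - 14*20^2
= 121 - 5600
= -5479

-5479


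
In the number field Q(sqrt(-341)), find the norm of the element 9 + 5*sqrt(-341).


N(a + b*sqrt(d)) = a^2 - d*b^2
= (9)^2 - (-341)*(5)^2
= 81 + 8525
= 8606

8606


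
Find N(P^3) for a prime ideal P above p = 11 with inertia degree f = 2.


N(P^a) = p^(a*f)
= 11^(3*2)
= 11^6
= 1771561

1771561


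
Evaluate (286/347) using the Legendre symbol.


p = 347 is prime, so compute (286/347) with the reciprocity algorithm (Jacobi-symbol steps: pull out 2s via (2/n), flip via reciprocity, reduce):
  pull out 2: (2/347) = -1  (since 347 mod 8 = 3)
  reciprocity: (143/347) -> -(347/143)
  reduce: (61/143)
  reciprocity: (61/143) -> +(143/61)
  reduce: (21/61)
  reciprocity: (21/61) -> +(61/21)
  reduce: (19/21)
  reciprocity: (19/21) -> +(21/19)
  reduce: (2/19)
  pull out 2: (2/19) = -1  (since 19 mod 8 = 3)
  (1/19) = 1
Product of signs = -1
(286/347) = -1

-1


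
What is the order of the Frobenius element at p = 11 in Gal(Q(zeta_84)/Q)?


The Frobenius at p in Gal(Q(zeta_n)/Q) = (Z/nZ)* is the class of p, so its order is ord_84(11), the smallest k >= 1 with 11^k = 1 mod 84.
n = 84 = 2^2 * 3 * 7, phi(84) = 24; the order divides phi(n).
Divisors of 24: 1, 2, 3, 4, 6, 8, 12, 24
Repeated squaring mod 84: 11^1 = 11, 11^2 = 37, 11^4 = 25, 11^8 = 37, 11^16 = 25
Test divisors in increasing order:
  k=1: 11^1 = 11 mod 84
  k=2: 11^2 = 37 mod 84
  k=3: 11^3 = 37 * 11 = 71 mod 84
  k=4: 11^4 = 25 mod 84
  k=6: 11^6 = 25 * 37 = 1 mod 84  <- first divisor giving 1
Order = 6

6


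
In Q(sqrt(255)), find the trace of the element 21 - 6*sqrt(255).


Tr(a + b*sqrt(d)) = (a + b*sqrt(d)) + (a - b*sqrt(d)) = 2a
= 2 * (21)
= 42

42


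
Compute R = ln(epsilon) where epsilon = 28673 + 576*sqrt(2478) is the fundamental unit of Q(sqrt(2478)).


epsilon = 28673 + 576*sqrt(2478)
= 57346.0000
R = ln(57346.0000)
= 10.9569

10.9569


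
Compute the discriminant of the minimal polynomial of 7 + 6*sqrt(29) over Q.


The element 7 + 6*sqrt(29) has minimal polynomial:
x^2 - 14*x - 995
Discriminant = (-14)^2 - 4*(-995)
= 196 + 3980
= 4176

4176


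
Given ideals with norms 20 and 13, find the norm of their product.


N(IJ) = N(I) * N(J)
= 20 * 13
= 260

260


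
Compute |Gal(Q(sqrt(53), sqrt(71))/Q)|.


The 2 square roots of distinct primes are multiplicatively independent over Q,
so [K:Q] = 2^2 and Gal(K/Q) is isomorphic to (Z/2Z)^2.
|Gal| = 2^2 = 4

4


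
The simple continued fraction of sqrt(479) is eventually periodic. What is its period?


Run the CF algorithm for sqrt(479).
a_0 = floor(sqrt(479)) = 21; set m_0=0, q_0=1.
Recurrence: m' = q*a - m,  q' = (d - m'^2)/q,  a' = floor((a_0 + m')/q').
  step 1: m=21, q=38, a=1
  step 2: m=17, q=5, a=7
  step 3: m=18, q=31, a=1
  step 4: m=13, q=10, a=3
  step 5: m=17, q=19, a=2
  step 6: m=21, q=2, a=21
  step 7: m=21, q=19, a=2
  step 8: m=17, q=10, a=3
  step 9: m=13, q=31, a=1
  step 10: m=18, q=5, a=7
  step 11: m=17, q=38, a=1
  step 12: m=21, q=1, a=42
a_12 = 2*a_0 = 42, so the period closes here.
sqrt(479) = [21; 1, 7, 1, 3, 2, 21, 2, 3, 1, 7, 1, 42]
Period length = 12

12


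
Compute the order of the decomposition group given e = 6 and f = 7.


|D_P| = e * f
= 6 * 7
= 42

42


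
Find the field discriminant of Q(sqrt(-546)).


For K = Q(sqrt(d)) with d squarefree: disc(K) = d if d = 1 mod 4, and disc(K) = 4d if d = 2 or 3 mod 4.
Here d = -546, and d mod 4 = 2.
d = 2 mod 4, not 1 (O_K = Z[sqrt(d)]), so disc(K) = 4d = 4 * (-546) = -2184

-2184


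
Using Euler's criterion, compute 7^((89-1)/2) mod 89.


p = 89 is prime and the exponent is (p-1)/2 = 44, so by Euler's criterion 7^44 = (7/89) = +1 or -1 mod 89.
Compute by square-and-multiply:
  44 = 32 + 8 + 4 (binary 101100)
  Repeated squaring mod 89: 7^1 = 7, 7^2 = 49, 7^4 = 87, 7^8 = 4, 7^16 = 16, 7^32 = 78
  7^44 = 7^32 * 7^8 * 7^4 = 78 * 4 * 87 mod 89
    78 * 4 = 312 = 45 mod 89
    45 * 87 = 3915 = 88 mod 89
  7^44 = 88 mod 89
Result 88 = p - 1 = -1 mod 89: 7 is a quadratic non-residue mod 89. As a residue in [0, p-1] the value is 88.
7^44 mod 89 = 88

88


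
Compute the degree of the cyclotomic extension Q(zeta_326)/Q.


The degree equals Euler's totient phi(326).
326 = 2 * 163
phi(326) = 162

162


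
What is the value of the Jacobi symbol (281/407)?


Compute (281/407) via quadratic reciprocity:
  reciprocity: (281/407) -> +(407/281)
  reduce: (126/281)
  pull out 2: (2/281) = +1  (since 281 mod 8 = 1)
  reciprocity: (63/281) -> +(281/63)
  reduce: (29/63)
  reciprocity: (29/63) -> +(63/29)
  reduce: (5/29)
  reciprocity: (5/29) -> +(29/5)
  reduce: (4/5)
  pull out 2: (2/5) = -1  (since 5 mod 8 = 5)
  pull out 2: (2/5) = -1  (since 5 mod 8 = 5)
  (1/5) = 1
Product of signs = 1

1


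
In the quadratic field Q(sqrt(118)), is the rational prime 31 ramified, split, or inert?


K = Q(sqrt(118)). Since d mod 4 = 2, disc(K) = 472.
Check p | disc: 472 mod 31 = 7.
p does not divide disc. Compute Legendre symbol (d/p):
25^((31-1)/2) mod 31 = 1
(d/p) = 1, so p splits: (p) = P*P' with e=1, f=1, g=2.
Therefore p is split.

split


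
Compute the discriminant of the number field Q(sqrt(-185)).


For K = Q(sqrt(d)) with d squarefree: disc(K) = d if d = 1 mod 4, and disc(K) = 4d if d = 2 or 3 mod 4.
Here d = -185, and d mod 4 = 3.
d = 3 mod 4, not 1 (O_K = Z[sqrt(d)]), so disc(K) = 4d = 4 * (-185) = -740

-740


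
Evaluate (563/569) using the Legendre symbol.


p = 569 is prime, so compute (563/569) with the reciprocity algorithm (Jacobi-symbol steps: pull out 2s via (2/n), flip via reciprocity, reduce):
  reciprocity: (563/569) -> +(569/563)
  reduce: (6/563)
  pull out 2: (2/563) = -1  (since 563 mod 8 = 3)
  reciprocity: (3/563) -> -(563/3)
  reduce: (2/3)
  pull out 2: (2/3) = -1  (since 3 mod 8 = 3)
  (1/3) = 1
Product of signs = -1
(563/569) = -1

-1


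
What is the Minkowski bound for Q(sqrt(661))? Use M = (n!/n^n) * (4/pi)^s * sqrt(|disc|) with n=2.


d = 661, d mod 4 = 1, so disc(K) = d = 661; |disc(K)| = 661
Real quadratic field, so n = 2, s = r2 = 0, r1 = 2
M = (n!/n^n) * (4/pi)^s * sqrt(|disc(K)|) = (2!/2^2) * (4/pi)^0 * sqrt(661)
= 0.5 * 1.000000 * 25.709920
= 12.8550

12.8550


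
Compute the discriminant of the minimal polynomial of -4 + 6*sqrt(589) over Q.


The element -4 + 6*sqrt(589) has minimal polynomial:
x^2 + 8*x - 21188
Discriminant = (8)^2 - 4*(-21188)
= 64 + 84752
= 84816

84816


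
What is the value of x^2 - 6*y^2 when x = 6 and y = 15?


x^2 - d*y^2
= 6^2 - 6*15^2
= 36 - 1350
= -1314

-1314


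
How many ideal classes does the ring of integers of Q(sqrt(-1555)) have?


K = Q(sqrt(-1555)). d mod 4 = 1, so D = disc(K) = d = -1555
h(K) equals the number of primitive reduced positive-definite forms (a, b, c) = a*x^2 + b*x*y + c*y^2 with b^2 - 4ac = D,
where reduced means |b| <= a <= c, with b >= 0 whenever |b| = a or a = c, and primitive means gcd(a, b, c) = 1.
Reduced forces 3a^2 <= |D| = 1555, so 1 <= a <= 22; b must have the parity of D, and c = (b^2 - D)/(4a) must be an integer >= a.
Enumerate a = 1..22, b in [-a, a]:
  a=1: (1, 1, 389)  [1]
  a=2..4: none
  a=5: (5, 5, 79)  [1]
  a=6..16: none
  a=17: (17, -3, 23), (17, 3, 23)  [2]
  a=18..22: none
Total reduced forms: 1 + 1 + 2 = 4
h = 4

4


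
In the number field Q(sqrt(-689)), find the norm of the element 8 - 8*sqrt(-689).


N(a + b*sqrt(d)) = a^2 - d*b^2
= (8)^2 - (-689)*(-8)^2
= 64 + 44096
= 44160

44160


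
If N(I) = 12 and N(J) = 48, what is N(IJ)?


N(IJ) = N(I) * N(J)
= 12 * 48
= 576

576


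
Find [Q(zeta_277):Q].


The degree equals Euler's totient phi(277).
277 = 277
phi(277) = 276

276


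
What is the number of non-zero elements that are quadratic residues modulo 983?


For prime p, the number of non-zero quadratic residues is (p-1)/2.
= (983-1)/2
= 491

491


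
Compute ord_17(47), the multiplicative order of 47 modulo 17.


We want ord_17(47), the smallest k >= 1 with 47^k = 1 mod 17.
n = 17 = 17, phi(17) = 16; the order divides phi(n).
Divisors of 16: 1, 2, 4, 8, 16
Repeated squaring mod 17: 47^1 = 13, 47^2 = 16, 47^4 = 1, 47^8 = 1, 47^16 = 1
Test divisors in increasing order:
  k=1: 47^1 = 13 mod 17
  k=2: 47^2 = 16 mod 17
  k=4: 47^4 = 1 mod 17  <- first divisor giving 1
Order = 4

4


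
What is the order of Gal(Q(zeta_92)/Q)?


|Gal(Q(zeta_92)/Q)| = phi(92)
= 44

44


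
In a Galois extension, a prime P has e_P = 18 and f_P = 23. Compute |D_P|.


|D_P| = e * f
= 18 * 23
= 414

414


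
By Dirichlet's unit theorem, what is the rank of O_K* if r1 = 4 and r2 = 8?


By Dirichlet's unit theorem:
rank = r1 + r2 - 1
= 4 + 8 - 1
= 11

11


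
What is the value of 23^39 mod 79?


p = 79 is prime and the exponent is (p-1)/2 = 39, so by Euler's criterion 23^39 = (23/79) = +1 or -1 mod 79.
Compute by square-and-multiply:
  39 = 32 + 4 + 2 + 1 (binary 100111)
  Repeated squaring mod 79: 23^1 = 23, 23^2 = 55, 23^4 = 23, 23^8 = 55, 23^16 = 23, 23^32 = 55
  23^39 = 23^32 * 23^4 * 23^2 * 23^1 = 55 * 23 * 55 * 23 mod 79
    55 * 23 = 1265 = 1 mod 79
    1 * 55 = 55 = 55 mod 79
    55 * 23 = 1265 = 1 mod 79
  23^39 = 1 mod 79
Result 1: 23 is a quadratic residue mod 79.
23^39 mod 79 = 1

1


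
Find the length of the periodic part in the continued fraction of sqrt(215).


Run the CF algorithm for sqrt(215).
a_0 = floor(sqrt(215)) = 14; set m_0=0, q_0=1.
Recurrence: m' = q*a - m,  q' = (d - m'^2)/q,  a' = floor((a_0 + m')/q').
  step 1: m=14, q=19, a=1
  step 2: m=5, q=10, a=1
  step 3: m=5, q=19, a=1
  step 4: m=14, q=1, a=28
a_4 = 2*a_0 = 28, so the period closes here.
sqrt(215) = [14; 1, 1, 1, 28]
Period length = 4

4


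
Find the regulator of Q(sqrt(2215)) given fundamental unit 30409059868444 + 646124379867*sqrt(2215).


epsilon = 30409059868444 + 646124379867*sqrt(2215)
= 6.0818e+13
R = ln(6.0818e+13)
= 31.7389

31.7389


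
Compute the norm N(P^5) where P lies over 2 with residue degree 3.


N(P^a) = p^(a*f)
= 2^(5*3)
= 2^15
= 32768

32768


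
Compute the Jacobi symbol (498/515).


Compute (498/515) via quadratic reciprocity:
  pull out 2: (2/515) = -1  (since 515 mod 8 = 3)
  reciprocity: (249/515) -> +(515/249)
  reduce: (17/249)
  reciprocity: (17/249) -> +(249/17)
  reduce: (11/17)
  reciprocity: (11/17) -> +(17/11)
  reduce: (6/11)
  pull out 2: (2/11) = -1  (since 11 mod 8 = 3)
  reciprocity: (3/11) -> -(11/3)
  reduce: (2/3)
  pull out 2: (2/3) = -1  (since 3 mod 8 = 3)
  (1/3) = 1
Product of signs = 1

1


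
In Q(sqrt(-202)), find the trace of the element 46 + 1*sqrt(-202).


Tr(a + b*sqrt(d)) = (a + b*sqrt(d)) + (a - b*sqrt(d)) = 2a
= 2 * (46)
= 92

92


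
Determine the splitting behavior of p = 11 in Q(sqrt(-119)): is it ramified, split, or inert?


K = Q(sqrt(-119)). Since d mod 4 = 1, disc(K) = -119.
Check p | disc: -119 mod 11 = 2.
p does not divide disc. Compute Legendre symbol (d/p):
2^((11-1)/2) mod 11 = -1
(d/p) = -1, so p is inert: (p) stays prime with e=1, f=2, g=1.
Therefore p is inert.

inert


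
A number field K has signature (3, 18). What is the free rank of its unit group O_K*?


By Dirichlet's unit theorem:
rank = r1 + r2 - 1
= 3 + 18 - 1
= 20

20


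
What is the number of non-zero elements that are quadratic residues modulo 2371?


For prime p, the number of non-zero quadratic residues is (p-1)/2.
= (2371-1)/2
= 1185

1185


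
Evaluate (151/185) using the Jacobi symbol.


Compute (151/185) via quadratic reciprocity:
  reciprocity: (151/185) -> +(185/151)
  reduce: (34/151)
  pull out 2: (2/151) = +1  (since 151 mod 8 = 7)
  reciprocity: (17/151) -> +(151/17)
  reduce: (15/17)
  reciprocity: (15/17) -> +(17/15)
  reduce: (2/15)
  pull out 2: (2/15) = +1  (since 15 mod 8 = 7)
  (1/15) = 1
Product of signs = 1

1


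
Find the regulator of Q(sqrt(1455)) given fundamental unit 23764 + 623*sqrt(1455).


epsilon = 23764 + 623*sqrt(1455)
= 47528.0000
R = ln(47528.0000)
= 10.7691

10.7691


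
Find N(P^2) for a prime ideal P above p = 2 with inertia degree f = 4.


N(P^a) = p^(a*f)
= 2^(2*4)
= 2^8
= 256

256


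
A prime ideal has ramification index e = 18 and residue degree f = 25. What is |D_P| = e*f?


|D_P| = e * f
= 18 * 25
= 450

450


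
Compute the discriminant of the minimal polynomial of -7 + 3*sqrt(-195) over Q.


The element -7 + 3*sqrt(-195) has minimal polynomial:
x^2 + 14*x + 1804
Discriminant = (14)^2 - 4*(1804)
= 196 - 7216
= -7020

-7020


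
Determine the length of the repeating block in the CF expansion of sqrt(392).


Run the CF algorithm for sqrt(392).
a_0 = floor(sqrt(392)) = 19; set m_0=0, q_0=1.
Recurrence: m' = q*a - m,  q' = (d - m'^2)/q,  a' = floor((a_0 + m')/q').
  step 1: m=19, q=31, a=1
  step 2: m=12, q=8, a=3
  step 3: m=12, q=31, a=1
  step 4: m=19, q=1, a=38
a_4 = 2*a_0 = 38, so the period closes here.
sqrt(392) = [19; 1, 3, 1, 38]
Period length = 4

4


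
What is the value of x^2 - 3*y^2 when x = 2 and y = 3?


x^2 - d*y^2
= 2^2 - 3*3^2
= 4 - 27
= -23

-23


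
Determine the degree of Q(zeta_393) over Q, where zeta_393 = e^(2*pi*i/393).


The degree equals Euler's totient phi(393).
393 = 3 * 131
phi(393) = 260

260


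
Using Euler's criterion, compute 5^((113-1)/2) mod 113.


p = 113 is prime and the exponent is (p-1)/2 = 56, so by Euler's criterion 5^56 = (5/113) = +1 or -1 mod 113.
Compute by square-and-multiply:
  56 = 32 + 16 + 8 (binary 111000)
  Repeated squaring mod 113: 5^1 = 5, 5^2 = 25, 5^4 = 60, 5^8 = 97, 5^16 = 30, 5^32 = 109
  5^56 = 5^32 * 5^16 * 5^8 = 109 * 30 * 97 mod 113
    109 * 30 = 3270 = 106 mod 113
    106 * 97 = 10282 = 112 mod 113
  5^56 = 112 mod 113
Result 112 = p - 1 = -1 mod 113: 5 is a quadratic non-residue mod 113. As a residue in [0, p-1] the value is 112.
5^56 mod 113 = 112

112


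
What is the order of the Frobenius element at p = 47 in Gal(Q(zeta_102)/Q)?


The Frobenius at p in Gal(Q(zeta_n)/Q) = (Z/nZ)* is the class of p, so its order is ord_102(47), the smallest k >= 1 with 47^k = 1 mod 102.
n = 102 = 2 * 3 * 17, phi(102) = 32; the order divides phi(n).
Divisors of 32: 1, 2, 4, 8, 16, 32
Repeated squaring mod 102: 47^1 = 47, 47^2 = 67, 47^4 = 1, 47^8 = 1, 47^16 = 1, 47^32 = 1
Test divisors in increasing order:
  k=1: 47^1 = 47 mod 102
  k=2: 47^2 = 67 mod 102
  k=4: 47^4 = 1 mod 102  <- first divisor giving 1
Order = 4

4


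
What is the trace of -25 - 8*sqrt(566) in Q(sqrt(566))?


Tr(a + b*sqrt(d)) = (a + b*sqrt(d)) + (a - b*sqrt(d)) = 2a
= 2 * (-25)
= -50

-50


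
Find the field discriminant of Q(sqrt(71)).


For K = Q(sqrt(d)) with d squarefree: disc(K) = d if d = 1 mod 4, and disc(K) = 4d if d = 2 or 3 mod 4.
Here d = 71, and d mod 4 = 3.
d = 3 mod 4, not 1 (O_K = Z[sqrt(d)]), so disc(K) = 4d = 4 * (71) = 284

284


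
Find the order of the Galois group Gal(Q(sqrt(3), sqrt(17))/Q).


The 2 square roots of distinct primes are multiplicatively independent over Q,
so [K:Q] = 2^2 and Gal(K/Q) is isomorphic to (Z/2Z)^2.
|Gal| = 2^2 = 4

4


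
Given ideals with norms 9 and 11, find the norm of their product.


N(IJ) = N(I) * N(J)
= 9 * 11
= 99

99


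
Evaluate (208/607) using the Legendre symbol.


p = 607 is prime, so compute (208/607) with the reciprocity algorithm (Jacobi-symbol steps: pull out 2s via (2/n), flip via reciprocity, reduce):
  pull out 2: (2/607) = +1  (since 607 mod 8 = 7)
  pull out 2: (2/607) = +1  (since 607 mod 8 = 7)
  pull out 2: (2/607) = +1  (since 607 mod 8 = 7)
  pull out 2: (2/607) = +1  (since 607 mod 8 = 7)
  reciprocity: (13/607) -> +(607/13)
  reduce: (9/13)
  reciprocity: (9/13) -> +(13/9)
  reduce: (4/9)
  pull out 2: (2/9) = +1  (since 9 mod 8 = 1)
  pull out 2: (2/9) = +1  (since 9 mod 8 = 1)
  (1/9) = 1
Product of signs = 1
(208/607) = 1

1


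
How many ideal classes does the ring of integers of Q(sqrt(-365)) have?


K = Q(sqrt(-365)). d mod 4 = 3, so D = disc(K) = 4d = -1460
h(K) equals the number of primitive reduced positive-definite forms (a, b, c) = a*x^2 + b*x*y + c*y^2 with b^2 - 4ac = D,
where reduced means |b| <= a <= c, with b >= 0 whenever |b| = a or a = c, and primitive means gcd(a, b, c) = 1.
Reduced forces 3a^2 <= |D| = 1460, so 1 <= a <= 22; b must have the parity of D, and c = (b^2 - D)/(4a) must be an integer >= a.
Enumerate a = 1..22, b in [-a, a]:
  a=1: (1, 0, 365)  [1]
  a=2: (2, 2, 183)  [1]
  a=3: (3, -2, 122), (3, 2, 122)  [2]
  a=4: none
  a=5: (5, 0, 73)  [1]
  a=6: (6, -2, 61), (6, 2, 61)  [2]
  a=7..8: none
  a=9: (9, -4, 41), (9, 4, 41)  [2]
  a=10: (10, 10, 39)  [1]
  a=11: (11, -6, 34), (11, 6, 34)  [2]
  a=12: none
  a=13: (13, -10, 30), (13, 10, 30)  [2]
  a=14: none
  a=15: (15, -10, 26), (15, 10, 26)  [2]
  a=16: none
  a=17: (17, -6, 22), (17, 6, 22)  [2]
  a=18: (18, -14, 23), (18, 14, 23)  [2]
  a=19..22: none
Total reduced forms: 1 + 1 + 2 + 1 + 2 + 2 + 1 + 2 + 2 + 2 + 2 + 2 = 20
h = 20

20


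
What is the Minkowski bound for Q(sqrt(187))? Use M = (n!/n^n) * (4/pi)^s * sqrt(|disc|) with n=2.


d = 187, d mod 4 = 3, so disc(K) = 4d = 748; |disc(K)| = 748
Real quadratic field, so n = 2, s = r2 = 0, r1 = 2
M = (n!/n^n) * (4/pi)^s * sqrt(|disc(K)|) = (2!/2^2) * (4/pi)^0 * sqrt(748)
= 0.5 * 1.000000 * 27.349589
= 13.6748

13.6748


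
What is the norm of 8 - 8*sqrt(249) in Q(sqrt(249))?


N(a + b*sqrt(d)) = a^2 - d*b^2
= (8)^2 - (249)*(-8)^2
= 64 - 15936
= -15872

-15872


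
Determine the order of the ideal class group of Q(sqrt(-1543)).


K = Q(sqrt(-1543)). d mod 4 = 1, so D = disc(K) = d = -1543
h(K) equals the number of primitive reduced positive-definite forms (a, b, c) = a*x^2 + b*x*y + c*y^2 with b^2 - 4ac = D,
where reduced means |b| <= a <= c, with b >= 0 whenever |b| = a or a = c, and primitive means gcd(a, b, c) = 1.
Reduced forces 3a^2 <= |D| = 1543, so 1 <= a <= 22; b must have the parity of D, and c = (b^2 - D)/(4a) must be an integer >= a.
Enumerate a = 1..22, b in [-a, a]:
  a=1: (1, 1, 386)  [1]
  a=2: (2, -1, 193), (2, 1, 193)  [2]
  a=3: none
  a=4: (4, -3, 97), (4, 3, 97)  [2]
  a=5..6: none
  a=7: (7, -5, 56), (7, 5, 56)  [2]
  a=8: (8, -5, 49), (8, 5, 49)  [2]
  a=9..12: none
  a=13: (13, -11, 32), (13, 11, 32)  [2]
  a=14: (14, -9, 29), (14, -5, 28), (14, 5, 28), (14, 9, 29)  [4]
  a=15: none
  a=16: (16, -11, 26), (16, 11, 26)  [2]
  a=17: (17, -15, 26), (17, 15, 26)  [2]
  a=18..22: none
Total reduced forms: 1 + 2 + 2 + 2 + 2 + 2 + 4 + 2 + 2 = 19
h = 19

19


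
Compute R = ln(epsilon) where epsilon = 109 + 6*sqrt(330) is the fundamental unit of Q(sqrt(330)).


epsilon = 109 + 6*sqrt(330)
= 217.9954
R = ln(217.9954)
= 5.3845

5.3845


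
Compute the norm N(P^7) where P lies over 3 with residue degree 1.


N(P^a) = p^(a*f)
= 3^(7*1)
= 3^7
= 2187

2187


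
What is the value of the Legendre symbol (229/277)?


p = 277 is prime, so compute (229/277) with the reciprocity algorithm (Jacobi-symbol steps: pull out 2s via (2/n), flip via reciprocity, reduce):
  reciprocity: (229/277) -> +(277/229)
  reduce: (48/229)
  pull out 2: (2/229) = -1  (since 229 mod 8 = 5)
  pull out 2: (2/229) = -1  (since 229 mod 8 = 5)
  pull out 2: (2/229) = -1  (since 229 mod 8 = 5)
  pull out 2: (2/229) = -1  (since 229 mod 8 = 5)
  reciprocity: (3/229) -> +(229/3)
  reduce: (1/3)
  (1/3) = 1
Product of signs = 1
(229/277) = 1

1


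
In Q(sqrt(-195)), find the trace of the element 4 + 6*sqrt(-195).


Tr(a + b*sqrt(d)) = (a + b*sqrt(d)) + (a - b*sqrt(d)) = 2a
= 2 * (4)
= 8

8


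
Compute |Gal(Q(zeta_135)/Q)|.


|Gal(Q(zeta_135)/Q)| = phi(135)
= 72

72


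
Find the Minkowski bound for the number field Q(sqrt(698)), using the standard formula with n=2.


d = 698, d mod 4 = 2, so disc(K) = 4d = 2792; |disc(K)| = 2792
Real quadratic field, so n = 2, s = r2 = 0, r1 = 2
M = (n!/n^n) * (4/pi)^s * sqrt(|disc(K)|) = (2!/2^2) * (4/pi)^0 * sqrt(2792)
= 0.5 * 1.000000 * 52.839379
= 26.4197

26.4197


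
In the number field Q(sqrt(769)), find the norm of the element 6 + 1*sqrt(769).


N(a + b*sqrt(d)) = a^2 - d*b^2
= (6)^2 - (769)*(1)^2
= 36 - 769
= -733

-733


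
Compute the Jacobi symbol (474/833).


Compute (474/833) via quadratic reciprocity:
  pull out 2: (2/833) = +1  (since 833 mod 8 = 1)
  reciprocity: (237/833) -> +(833/237)
  reduce: (122/237)
  pull out 2: (2/237) = -1  (since 237 mod 8 = 5)
  reciprocity: (61/237) -> +(237/61)
  reduce: (54/61)
  pull out 2: (2/61) = -1  (since 61 mod 8 = 5)
  reciprocity: (27/61) -> +(61/27)
  reduce: (7/27)
  reciprocity: (7/27) -> -(27/7)
  reduce: (6/7)
  pull out 2: (2/7) = +1  (since 7 mod 8 = 7)
  reciprocity: (3/7) -> -(7/3)
  reduce: (1/3)
  (1/3) = 1
Product of signs = 1

1


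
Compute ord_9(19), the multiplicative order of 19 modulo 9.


We want ord_9(19), the smallest k >= 1 with 19^k = 1 mod 9.
n = 9 = 3^2, phi(9) = 6; the order divides phi(n).
Divisors of 6: 1, 2, 3, 6
Repeated squaring mod 9: 19^1 = 1, 19^2 = 1, 19^4 = 1
Test divisors in increasing order:
  k=1: 19^1 = 1 mod 9  <- first divisor giving 1
Order = 1

1


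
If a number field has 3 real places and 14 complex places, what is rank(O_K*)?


By Dirichlet's unit theorem:
rank = r1 + r2 - 1
= 3 + 14 - 1
= 16

16


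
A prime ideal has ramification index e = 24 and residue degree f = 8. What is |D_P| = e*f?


|D_P| = e * f
= 24 * 8
= 192

192


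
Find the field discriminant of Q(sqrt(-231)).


For K = Q(sqrt(d)) with d squarefree: disc(K) = d if d = 1 mod 4, and disc(K) = 4d if d = 2 or 3 mod 4.
Here d = -231, and d mod 4 = 1.
d = 1 mod 4 (O_K = Z[(1+sqrt(d))/2]), so disc(K) = d = -231

-231


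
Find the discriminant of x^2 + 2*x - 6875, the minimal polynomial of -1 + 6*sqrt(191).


The element -1 + 6*sqrt(191) has minimal polynomial:
x^2 + 2*x - 6875
Discriminant = (2)^2 - 4*(-6875)
= 4 + 27500
= 27504

27504


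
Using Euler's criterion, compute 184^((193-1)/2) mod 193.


p = 193 is prime and the exponent is (p-1)/2 = 96, so by Euler's criterion 184^96 = (184/193) = +1 or -1 mod 193.
Compute by square-and-multiply:
  96 = 64 + 32 (binary 1100000)
  Repeated squaring mod 193: 184^1 = 184, 184^2 = 81, 184^4 = 192, 184^8 = 1, 184^16 = 1, 184^32 = 1, 184^64 = 1
  184^96 = 184^64 * 184^32 = 1 * 1 mod 193
    1 * 1 = 1 = 1 mod 193
  184^96 = 1 mod 193
Result 1: 184 is a quadratic residue mod 193.
184^96 mod 193 = 1

1


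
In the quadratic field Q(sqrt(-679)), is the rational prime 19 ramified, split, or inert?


K = Q(sqrt(-679)). Since d mod 4 = 1, disc(K) = -679.
Check p | disc: -679 mod 19 = 5.
p does not divide disc. Compute Legendre symbol (d/p):
5^((19-1)/2) mod 19 = 1
(d/p) = 1, so p splits: (p) = P*P' with e=1, f=1, g=2.
Therefore p is split.

split


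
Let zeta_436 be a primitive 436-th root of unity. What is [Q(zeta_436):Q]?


The degree equals Euler's totient phi(436).
436 = 2^2 * 109
phi(436) = 216

216


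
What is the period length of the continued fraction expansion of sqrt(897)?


Run the CF algorithm for sqrt(897).
a_0 = floor(sqrt(897)) = 29; set m_0=0, q_0=1.
Recurrence: m' = q*a - m,  q' = (d - m'^2)/q,  a' = floor((a_0 + m')/q').
  step 1: m=29, q=56, a=1
  step 2: m=27, q=3, a=18
  step 3: m=27, q=56, a=1
  step 4: m=29, q=1, a=58
a_4 = 2*a_0 = 58, so the period closes here.
sqrt(897) = [29; 1, 18, 1, 58]
Period length = 4

4


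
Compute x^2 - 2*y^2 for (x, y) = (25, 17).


x^2 - d*y^2
= 25^2 - 2*17^2
= 625 - 578
= 47

47


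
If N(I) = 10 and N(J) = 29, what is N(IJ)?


N(IJ) = N(I) * N(J)
= 10 * 29
= 290

290


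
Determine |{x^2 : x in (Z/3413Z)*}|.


For prime p, the number of non-zero quadratic residues is (p-1)/2.
= (3413-1)/2
= 1706

1706


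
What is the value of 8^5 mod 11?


p = 11 is prime and the exponent is (p-1)/2 = 5, so by Euler's criterion 8^5 = (8/11) = +1 or -1 mod 11.
Compute by square-and-multiply:
  5 = 4 + 1 (binary 101)
  Repeated squaring mod 11: 8^1 = 8, 8^2 = 9, 8^4 = 4
  8^5 = 8^4 * 8^1 = 4 * 8 mod 11
    4 * 8 = 32 = 10 mod 11
  8^5 = 10 mod 11
Result 10 = p - 1 = -1 mod 11: 8 is a quadratic non-residue mod 11. As a residue in [0, p-1] the value is 10.
8^5 mod 11 = 10

10


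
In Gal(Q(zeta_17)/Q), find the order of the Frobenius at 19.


The Frobenius at p in Gal(Q(zeta_n)/Q) = (Z/nZ)* is the class of p, so its order is ord_17(19), the smallest k >= 1 with 19^k = 1 mod 17.
n = 17 = 17, phi(17) = 16; the order divides phi(n).
Divisors of 16: 1, 2, 4, 8, 16
Repeated squaring mod 17: 19^1 = 2, 19^2 = 4, 19^4 = 16, 19^8 = 1, 19^16 = 1
Test divisors in increasing order:
  k=1: 19^1 = 2 mod 17
  k=2: 19^2 = 4 mod 17
  k=4: 19^4 = 16 mod 17
  k=8: 19^8 = 1 mod 17  <- first divisor giving 1
Order = 8

8


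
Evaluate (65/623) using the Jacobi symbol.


Compute (65/623) via quadratic reciprocity:
  reciprocity: (65/623) -> +(623/65)
  reduce: (38/65)
  pull out 2: (2/65) = +1  (since 65 mod 8 = 1)
  reciprocity: (19/65) -> +(65/19)
  reduce: (8/19)
  pull out 2: (2/19) = -1  (since 19 mod 8 = 3)
  pull out 2: (2/19) = -1  (since 19 mod 8 = 3)
  pull out 2: (2/19) = -1  (since 19 mod 8 = 3)
  (1/19) = 1
Product of signs = -1

-1


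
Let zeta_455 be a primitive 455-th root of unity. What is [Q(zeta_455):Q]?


The degree equals Euler's totient phi(455).
455 = 5 * 7 * 13
phi(455) = 288

288


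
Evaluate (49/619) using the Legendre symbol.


p = 619 is prime, so compute (49/619) with the reciprocity algorithm (Jacobi-symbol steps: pull out 2s via (2/n), flip via reciprocity, reduce):
  reciprocity: (49/619) -> +(619/49)
  reduce: (31/49)
  reciprocity: (31/49) -> +(49/31)
  reduce: (18/31)
  pull out 2: (2/31) = +1  (since 31 mod 8 = 7)
  reciprocity: (9/31) -> +(31/9)
  reduce: (4/9)
  pull out 2: (2/9) = +1  (since 9 mod 8 = 1)
  pull out 2: (2/9) = +1  (since 9 mod 8 = 1)
  (1/9) = 1
Product of signs = 1
(49/619) = 1

1


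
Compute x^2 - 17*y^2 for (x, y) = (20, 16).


x^2 - d*y^2
= 20^2 - 17*16^2
= 400 - 4352
= -3952

-3952


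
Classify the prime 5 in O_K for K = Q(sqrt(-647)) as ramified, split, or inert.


K = Q(sqrt(-647)). Since d mod 4 = 1, disc(K) = -647.
Check p | disc: -647 mod 5 = 3.
p does not divide disc. Compute Legendre symbol (d/p):
3^((5-1)/2) mod 5 = -1
(d/p) = -1, so p is inert: (p) stays prime with e=1, f=2, g=1.
Therefore p is inert.

inert


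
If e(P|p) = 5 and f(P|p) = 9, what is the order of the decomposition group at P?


|D_P| = e * f
= 5 * 9
= 45

45


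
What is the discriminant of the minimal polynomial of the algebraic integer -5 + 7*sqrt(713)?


The element -5 + 7*sqrt(713) has minimal polynomial:
x^2 + 10*x - 34912
Discriminant = (10)^2 - 4*(-34912)
= 100 + 139648
= 139748

139748


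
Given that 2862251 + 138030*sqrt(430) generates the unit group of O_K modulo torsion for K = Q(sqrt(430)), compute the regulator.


epsilon = 2862251 + 138030*sqrt(430)
= 5.7245e+06
R = ln(5.7245e+06)
= 15.5603

15.5603


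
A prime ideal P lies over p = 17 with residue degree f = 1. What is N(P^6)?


N(P^a) = p^(a*f)
= 17^(6*1)
= 17^6
= 24137569

24137569


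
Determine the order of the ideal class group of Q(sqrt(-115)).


K = Q(sqrt(-115)). d mod 4 = 1, so D = disc(K) = d = -115
h(K) equals the number of primitive reduced positive-definite forms (a, b, c) = a*x^2 + b*x*y + c*y^2 with b^2 - 4ac = D,
where reduced means |b| <= a <= c, with b >= 0 whenever |b| = a or a = c, and primitive means gcd(a, b, c) = 1.
Reduced forces 3a^2 <= |D| = 115, so 1 <= a <= 6; b must have the parity of D, and c = (b^2 - D)/(4a) must be an integer >= a.
Enumerate a = 1..6, b in [-a, a]:
  a=1: (1, 1, 29)  [1]
  a=2..4: none
  a=5: (5, 5, 7)  [1]
  a=6: none
Total reduced forms: 1 + 1 = 2
h = 2

2


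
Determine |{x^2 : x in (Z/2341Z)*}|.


For prime p, the number of non-zero quadratic residues is (p-1)/2.
= (2341-1)/2
= 1170

1170


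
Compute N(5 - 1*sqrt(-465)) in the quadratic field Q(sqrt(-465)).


N(a + b*sqrt(d)) = a^2 - d*b^2
= (5)^2 - (-465)*(-1)^2
= 25 + 465
= 490

490


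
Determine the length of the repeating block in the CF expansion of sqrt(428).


Run the CF algorithm for sqrt(428).
a_0 = floor(sqrt(428)) = 20; set m_0=0, q_0=1.
Recurrence: m' = q*a - m,  q' = (d - m'^2)/q,  a' = floor((a_0 + m')/q').
  step 1: m=20, q=28, a=1
  step 2: m=8, q=13, a=2
  step 3: m=18, q=8, a=4
  step 4: m=14, q=29, a=1
  step 5: m=15, q=7, a=5
  step 6: m=20, q=4, a=10
  step 7: m=20, q=7, a=5
  step 8: m=15, q=29, a=1
  step 9: m=14, q=8, a=4
  step 10: m=18, q=13, a=2
  step 11: m=8, q=28, a=1
  step 12: m=20, q=1, a=40
a_12 = 2*a_0 = 40, so the period closes here.
sqrt(428) = [20; 1, 2, 4, 1, 5, 10, 5, 1, 4, 2, 1, 40]
Period length = 12

12


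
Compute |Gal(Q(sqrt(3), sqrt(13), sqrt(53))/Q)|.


The 3 square roots of distinct primes are multiplicatively independent over Q,
so [K:Q] = 2^3 and Gal(K/Q) is isomorphic to (Z/2Z)^3.
|Gal| = 2^3 = 8

8


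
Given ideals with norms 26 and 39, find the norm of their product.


N(IJ) = N(I) * N(J)
= 26 * 39
= 1014

1014


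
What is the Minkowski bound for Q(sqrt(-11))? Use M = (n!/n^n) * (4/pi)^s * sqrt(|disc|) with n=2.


d = -11, d mod 4 = 1, so disc(K) = d = -11; |disc(K)| = 11
Imaginary quadratic field, so n = 2, s = r2 = 1, r1 = 0
M = (n!/n^n) * (4/pi)^s * sqrt(|disc(K)|) = (2!/2^2) * (4/pi)^1 * sqrt(11)
= 0.5 * 1.273240 * 3.316625
= 2.1114

2.1114


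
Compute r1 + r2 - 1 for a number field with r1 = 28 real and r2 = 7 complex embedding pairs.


By Dirichlet's unit theorem:
rank = r1 + r2 - 1
= 28 + 7 - 1
= 34

34


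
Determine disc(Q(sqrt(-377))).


For K = Q(sqrt(d)) with d squarefree: disc(K) = d if d = 1 mod 4, and disc(K) = 4d if d = 2 or 3 mod 4.
Here d = -377, and d mod 4 = 3.
d = 3 mod 4, not 1 (O_K = Z[sqrt(d)]), so disc(K) = 4d = 4 * (-377) = -1508

-1508


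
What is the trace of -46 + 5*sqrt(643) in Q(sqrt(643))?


Tr(a + b*sqrt(d)) = (a + b*sqrt(d)) + (a - b*sqrt(d)) = 2a
= 2 * (-46)
= -92

-92


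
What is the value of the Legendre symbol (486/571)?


p = 571 is prime, so compute (486/571) with the reciprocity algorithm (Jacobi-symbol steps: pull out 2s via (2/n), flip via reciprocity, reduce):
  pull out 2: (2/571) = -1  (since 571 mod 8 = 3)
  reciprocity: (243/571) -> -(571/243)
  reduce: (85/243)
  reciprocity: (85/243) -> +(243/85)
  reduce: (73/85)
  reciprocity: (73/85) -> +(85/73)
  reduce: (12/73)
  pull out 2: (2/73) = +1  (since 73 mod 8 = 1)
  pull out 2: (2/73) = +1  (since 73 mod 8 = 1)
  reciprocity: (3/73) -> +(73/3)
  reduce: (1/3)
  (1/3) = 1
Product of signs = 1
(486/571) = 1

1


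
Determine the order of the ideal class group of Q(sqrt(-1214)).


K = Q(sqrt(-1214)). d mod 4 = 2, so D = disc(K) = 4d = -4856
h(K) equals the number of primitive reduced positive-definite forms (a, b, c) = a*x^2 + b*x*y + c*y^2 with b^2 - 4ac = D,
where reduced means |b| <= a <= c, with b >= 0 whenever |b| = a or a = c, and primitive means gcd(a, b, c) = 1.
Reduced forces 3a^2 <= |D| = 4856, so 1 <= a <= 40; b must have the parity of D, and c = (b^2 - D)/(4a) must be an integer >= a.
Enumerate a = 1..40, b in [-a, a]:
  a=1: (1, 0, 1214)  [1]
  a=2: (2, 0, 607)  [1]
  a=3: (3, -2, 405), (3, 2, 405)  [2]
  a=4: none
  a=5: (5, -2, 243), (5, 2, 243)  [2]
  a=6: (6, -4, 203), (6, 4, 203)  [2]
  a=7: (7, -4, 174), (7, 4, 174)  [2]
  a=8: none
  a=9: (9, -2, 135), (9, 2, 135)  [2]
  a=10: (10, -8, 123), (10, 8, 123)  [2]
  a=11..13: none
  a=14: (14, -4, 87), (14, 4, 87)  [2]
  a=15: (15, -8, 82), (15, -2, 81), (15, 2, 81), (15, 8, 82)  [4]
  a=16..17: none
  a=18: (18, -16, 71), (18, 16, 71)  [2]
  a=19..20: none
  a=21: (21, -10, 59), (21, -4, 58), (21, 4, 58), (21, 10, 59)  [4]
  a=22..24: none
  a=25: (25, -12, 50), (25, 12, 50)  [2]
  a=26: none
  a=27: (27, -2, 45), (27, 2, 45)  [2]
  a=28: none
  a=29: (29, -4, 42), (29, 4, 42)  [2]
  a=30: (30, -28, 47), (30, -8, 41), (30, 8, 41), (30, 28, 47)  [4]
  a=31..34: none
  a=35: (35, -32, 42), (35, -18, 37), (35, 18, 37), (35, 32, 42)  [4]
  a=36..40: none
Total reduced forms: 1 + 1 + 2 + 2 + 2 + 2 + 2 + 2 + 2 + 4 + 2 + 4 + 2 + 2 + 2 + 4 + 4 = 40
h = 40

40


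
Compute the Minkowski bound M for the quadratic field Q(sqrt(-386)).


d = -386, d mod 4 = 2, so disc(K) = 4d = -1544; |disc(K)| = 1544
Imaginary quadratic field, so n = 2, s = r2 = 1, r1 = 0
M = (n!/n^n) * (4/pi)^s * sqrt(|disc(K)|) = (2!/2^2) * (4/pi)^1 * sqrt(1544)
= 0.5 * 1.273240 * 39.293765
= 25.0152

25.0152


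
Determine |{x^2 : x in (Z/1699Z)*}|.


For prime p, the number of non-zero quadratic residues is (p-1)/2.
= (1699-1)/2
= 849

849


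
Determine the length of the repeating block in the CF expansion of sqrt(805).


Run the CF algorithm for sqrt(805).
a_0 = floor(sqrt(805)) = 28; set m_0=0, q_0=1.
Recurrence: m' = q*a - m,  q' = (d - m'^2)/q,  a' = floor((a_0 + m')/q').
  step 1: m=28, q=21, a=2
  step 2: m=14, q=29, a=1
  step 3: m=15, q=20, a=2
  step 4: m=25, q=9, a=5
  step 5: m=20, q=45, a=1
  step 6: m=25, q=4, a=13
  step 7: m=27, q=19, a=2
  step 8: m=11, q=36, a=1
  step 9: m=25, q=5, a=10
  step 10: m=25, q=36, a=1
  step 11: m=11, q=19, a=2
  step 12: m=27, q=4, a=13
  step 13: m=25, q=45, a=1
  step 14: m=20, q=9, a=5
  step 15: m=25, q=20, a=2
  step 16: m=15, q=29, a=1
  step 17: m=14, q=21, a=2
  step 18: m=28, q=1, a=56
a_18 = 2*a_0 = 56, so the period closes here.
sqrt(805) = [28; 2, 1, 2, 5, 1, 13, 2, 1, 10, 1, 2, 13, 1, 5, 2, 1, 2, 56]
Period length = 18

18


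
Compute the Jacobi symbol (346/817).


Compute (346/817) via quadratic reciprocity:
  pull out 2: (2/817) = +1  (since 817 mod 8 = 1)
  reciprocity: (173/817) -> +(817/173)
  reduce: (125/173)
  reciprocity: (125/173) -> +(173/125)
  reduce: (48/125)
  pull out 2: (2/125) = -1  (since 125 mod 8 = 5)
  pull out 2: (2/125) = -1  (since 125 mod 8 = 5)
  pull out 2: (2/125) = -1  (since 125 mod 8 = 5)
  pull out 2: (2/125) = -1  (since 125 mod 8 = 5)
  reciprocity: (3/125) -> +(125/3)
  reduce: (2/3)
  pull out 2: (2/3) = -1  (since 3 mod 8 = 3)
  (1/3) = 1
Product of signs = -1

-1


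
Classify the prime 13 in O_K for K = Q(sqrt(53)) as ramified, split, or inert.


K = Q(sqrt(53)). Since d mod 4 = 1, disc(K) = 53.
Check p | disc: 53 mod 13 = 1.
p does not divide disc. Compute Legendre symbol (d/p):
1^((13-1)/2) mod 13 = 1
(d/p) = 1, so p splits: (p) = P*P' with e=1, f=1, g=2.
Therefore p is split.

split


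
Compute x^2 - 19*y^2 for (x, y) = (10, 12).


x^2 - d*y^2
= 10^2 - 19*12^2
= 100 - 2736
= -2636

-2636


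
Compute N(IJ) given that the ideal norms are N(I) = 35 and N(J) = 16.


N(IJ) = N(I) * N(J)
= 35 * 16
= 560

560


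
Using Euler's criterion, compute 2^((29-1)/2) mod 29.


p = 29 is prime and the exponent is (p-1)/2 = 14, so by Euler's criterion 2^14 = (2/29) = +1 or -1 mod 29.
Compute by square-and-multiply:
  14 = 8 + 4 + 2 (binary 1110)
  Repeated squaring mod 29: 2^1 = 2, 2^2 = 4, 2^4 = 16, 2^8 = 24
  2^14 = 2^8 * 2^4 * 2^2 = 24 * 16 * 4 mod 29
    24 * 16 = 384 = 7 mod 29
    7 * 4 = 28 = 28 mod 29
  2^14 = 28 mod 29
Result 28 = p - 1 = -1 mod 29: 2 is a quadratic non-residue mod 29. As a residue in [0, p-1] the value is 28.
2^14 mod 29 = 28

28


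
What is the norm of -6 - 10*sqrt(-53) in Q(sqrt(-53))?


N(a + b*sqrt(d)) = a^2 - d*b^2
= (-6)^2 - (-53)*(-10)^2
= 36 + 5300
= 5336

5336


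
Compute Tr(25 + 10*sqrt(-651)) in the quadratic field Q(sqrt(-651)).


Tr(a + b*sqrt(d)) = (a + b*sqrt(d)) + (a - b*sqrt(d)) = 2a
= 2 * (25)
= 50

50


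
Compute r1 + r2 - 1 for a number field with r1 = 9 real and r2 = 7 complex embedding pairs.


By Dirichlet's unit theorem:
rank = r1 + r2 - 1
= 9 + 7 - 1
= 15

15


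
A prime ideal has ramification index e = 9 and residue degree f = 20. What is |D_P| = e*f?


|D_P| = e * f
= 9 * 20
= 180

180


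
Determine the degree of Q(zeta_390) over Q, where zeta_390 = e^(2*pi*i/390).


The degree equals Euler's totient phi(390).
390 = 2 * 3 * 5 * 13
phi(390) = 96

96


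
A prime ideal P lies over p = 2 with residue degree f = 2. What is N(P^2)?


N(P^a) = p^(a*f)
= 2^(2*2)
= 2^4
= 16

16


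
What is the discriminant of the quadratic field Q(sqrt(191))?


For K = Q(sqrt(d)) with d squarefree: disc(K) = d if d = 1 mod 4, and disc(K) = 4d if d = 2 or 3 mod 4.
Here d = 191, and d mod 4 = 3.
d = 3 mod 4, not 1 (O_K = Z[sqrt(d)]), so disc(K) = 4d = 4 * (191) = 764

764


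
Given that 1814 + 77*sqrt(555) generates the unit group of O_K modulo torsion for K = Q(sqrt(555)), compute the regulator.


epsilon = 1814 + 77*sqrt(555)
= 3627.9997
R = ln(3627.9997)
= 8.1964

8.1964


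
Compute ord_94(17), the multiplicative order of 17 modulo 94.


We want ord_94(17), the smallest k >= 1 with 17^k = 1 mod 94.
n = 94 = 2 * 47, phi(94) = 46; the order divides phi(n).
Divisors of 46: 1, 2, 23, 46
Repeated squaring mod 94: 17^1 = 17, 17^2 = 7, 17^4 = 49, 17^8 = 51, 17^16 = 63, 17^32 = 21
Test divisors in increasing order:
  k=1: 17^1 = 17 mod 94
  k=2: 17^2 = 7 mod 94
  k=23: 17^23 = 63 * 49 * 7 * 17 = 1 mod 94  <- first divisor giving 1
Order = 23

23


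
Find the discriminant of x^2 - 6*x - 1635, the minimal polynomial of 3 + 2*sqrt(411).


The element 3 + 2*sqrt(411) has minimal polynomial:
x^2 - 6*x - 1635
Discriminant = (-6)^2 - 4*(-1635)
= 36 + 6540
= 6576

6576


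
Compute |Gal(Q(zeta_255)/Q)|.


|Gal(Q(zeta_255)/Q)| = phi(255)
= 128

128


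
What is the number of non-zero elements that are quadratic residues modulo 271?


For prime p, the number of non-zero quadratic residues is (p-1)/2.
= (271-1)/2
= 135

135


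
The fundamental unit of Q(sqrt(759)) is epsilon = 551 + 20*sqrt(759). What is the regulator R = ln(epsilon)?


epsilon = 551 + 20*sqrt(759)
= 1101.9991
R = ln(1101.9991)
= 7.0049

7.0049


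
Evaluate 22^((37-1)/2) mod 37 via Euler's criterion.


p = 37 is prime and the exponent is (p-1)/2 = 18, so by Euler's criterion 22^18 = (22/37) = +1 or -1 mod 37.
Compute by square-and-multiply:
  18 = 16 + 2 (binary 10010)
  Repeated squaring mod 37: 22^1 = 22, 22^2 = 3, 22^4 = 9, 22^8 = 7, 22^16 = 12
  22^18 = 22^16 * 22^2 = 12 * 3 mod 37
    12 * 3 = 36 = 36 mod 37
  22^18 = 36 mod 37
Result 36 = p - 1 = -1 mod 37: 22 is a quadratic non-residue mod 37. As a residue in [0, p-1] the value is 36.
22^18 mod 37 = 36

36


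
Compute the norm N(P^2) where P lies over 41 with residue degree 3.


N(P^a) = p^(a*f)
= 41^(2*3)
= 41^6
= 4750104241

4750104241


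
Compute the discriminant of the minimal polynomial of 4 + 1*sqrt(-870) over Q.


The element 4 + 1*sqrt(-870) has minimal polynomial:
x^2 - 8*x + 886
Discriminant = (-8)^2 - 4*(886)
= 64 - 3544
= -3480

-3480


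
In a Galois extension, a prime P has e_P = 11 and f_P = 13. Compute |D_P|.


|D_P| = e * f
= 11 * 13
= 143

143


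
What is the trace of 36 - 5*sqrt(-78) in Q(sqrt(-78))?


Tr(a + b*sqrt(d)) = (a + b*sqrt(d)) + (a - b*sqrt(d)) = 2a
= 2 * (36)
= 72

72


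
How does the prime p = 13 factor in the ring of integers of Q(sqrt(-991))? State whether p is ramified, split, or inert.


K = Q(sqrt(-991)). Since d mod 4 = 1, disc(K) = -991.
Check p | disc: -991 mod 13 = 10.
p does not divide disc. Compute Legendre symbol (d/p):
10^((13-1)/2) mod 13 = 1
(d/p) = 1, so p splits: (p) = P*P' with e=1, f=1, g=2.
Therefore p is split.

split


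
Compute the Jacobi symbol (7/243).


Compute (7/243) via quadratic reciprocity:
  reciprocity: (7/243) -> -(243/7)
  reduce: (5/7)
  reciprocity: (5/7) -> +(7/5)
  reduce: (2/5)
  pull out 2: (2/5) = -1  (since 5 mod 8 = 5)
  (1/5) = 1
Product of signs = 1

1
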